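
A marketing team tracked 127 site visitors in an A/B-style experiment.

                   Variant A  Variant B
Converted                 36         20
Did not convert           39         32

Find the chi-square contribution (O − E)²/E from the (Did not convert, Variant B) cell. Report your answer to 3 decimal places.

0.295

Row total (Did not convert) = 71; column total (Variant B) = 52; N = 127.
Expected count E = 71 × 52 / 127 = 29.0709.
Contribution = (O − E)²/E = (32 − 29.0709)² / 29.0709 = 0.295.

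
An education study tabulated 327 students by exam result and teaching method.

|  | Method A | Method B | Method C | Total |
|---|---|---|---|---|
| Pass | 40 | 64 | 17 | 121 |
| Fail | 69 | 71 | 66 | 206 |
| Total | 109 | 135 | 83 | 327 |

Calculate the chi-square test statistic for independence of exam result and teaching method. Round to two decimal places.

15.99

Grand total N = 327.
Expected counts (row total × column total / N):
  Pass, Method A: 121×109/327 = 40.333
  Pass, Method B: 121×135/327 = 49.954
  Pass, Method C: 121×83/327 = 30.713
  Fail, Method A: 206×109/327 = 68.667
  Fail, Method B: 206×135/327 = 85.046
  Fail, Method C: 206×83/327 = 52.287
Contributions (O − E)²/E:
  (40 − 40.333)²/40.333 = 0.0027
  (64 − 49.954)²/49.954 = 3.9494
  (17 − 30.713)²/30.713 = 6.1227
  (69 − 68.667)²/68.667 = 0.0016
  (71 − 85.046)²/85.046 = 2.3198
  (66 − 52.287)²/52.287 = 3.5964
χ² = 0.0027 + 3.9494 + 6.1227 + 0.0016 + 2.3198 + 3.5964 = 15.99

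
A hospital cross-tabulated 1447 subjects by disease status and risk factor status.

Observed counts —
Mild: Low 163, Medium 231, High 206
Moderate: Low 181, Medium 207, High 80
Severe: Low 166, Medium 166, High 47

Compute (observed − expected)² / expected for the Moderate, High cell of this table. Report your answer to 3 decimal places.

7.125

Row total (Moderate) = 468; column total (High) = 333; N = 1447.
Expected count E = 468 × 333 / 1447 = 107.7015.
Contribution = (O − E)²/E = (80 − 107.7015)² / 107.7015 = 7.125.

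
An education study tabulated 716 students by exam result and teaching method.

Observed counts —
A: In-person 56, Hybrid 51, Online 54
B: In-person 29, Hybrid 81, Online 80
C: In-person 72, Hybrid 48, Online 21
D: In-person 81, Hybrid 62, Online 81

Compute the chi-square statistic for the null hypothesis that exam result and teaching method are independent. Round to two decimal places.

Row totals: 161, 190, 141, 224. Column totals: 238, 242, 236. Grand total N = 716.
Expected counts (row total × column total / N):
  A, In-person: 161×238/716 = 53.517
  A, Hybrid: 161×242/716 = 54.416
  A, Online: 161×236/716 = 53.067
  B, In-person: 190×238/716 = 63.156
  B, Hybrid: 190×242/716 = 64.218
  B, Online: 190×236/716 = 62.626
  C, In-person: 141×238/716 = 46.869
  C, Hybrid: 141×242/716 = 47.656
  C, Online: 141×236/716 = 46.475
  D, In-person: 224×238/716 = 74.458
  D, Hybrid: 224×242/716 = 75.709
  D, Online: 224×236/716 = 73.832
Contributions (O − E)²/E:
  (56 − 53.517)²/53.517 = 0.1152
  (51 − 54.416)²/54.416 = 0.2144
  (54 − 53.067)²/53.067 = 0.0164
  (29 − 63.156)²/63.156 = 18.4722
  (81 − 64.218)²/64.218 = 4.3856
  (80 − 62.626)²/62.626 = 4.8200
  (72 − 46.869)²/46.869 = 13.4752
  (48 − 47.656)²/47.656 = 0.0025
  (21 − 46.475)²/46.475 = 13.9640
  (81 − 74.458)²/74.458 = 0.5748
  (62 − 75.709)²/75.709 = 2.4824
  (81 − 73.832)²/73.832 = 0.6959
χ² = 0.1152 + 0.2144 + 0.0164 + 18.4722 + 4.3856 + 4.8200 + 13.4752 + 0.0025 + 13.9640 + 0.5748 + 2.4824 + 0.6959 = 59.22

59.22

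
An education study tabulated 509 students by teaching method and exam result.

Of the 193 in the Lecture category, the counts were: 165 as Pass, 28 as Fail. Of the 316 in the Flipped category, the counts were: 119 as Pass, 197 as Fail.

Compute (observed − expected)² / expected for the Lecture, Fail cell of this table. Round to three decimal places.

Row total (Lecture) = 193; column total (Fail) = 225; N = 509.
Expected count E = 193 × 225 / 509 = 85.3143.
Contribution = (O − E)²/E = (28 − 85.3143)² / 85.3143 = 38.504.

38.504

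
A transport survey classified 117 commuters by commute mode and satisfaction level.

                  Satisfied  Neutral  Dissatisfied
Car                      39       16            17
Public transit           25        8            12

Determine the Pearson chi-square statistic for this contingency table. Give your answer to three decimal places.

0.381

Row totals: 72, 45. Column totals: 64, 24, 29. Grand total N = 117.
Expected counts (row total × column total / N):
  Car, Satisfied: 72×64/117 = 39.3846
  Car, Neutral: 72×24/117 = 14.7692
  Car, Dissatisfied: 72×29/117 = 17.8462
  Public transit, Satisfied: 45×64/117 = 24.6154
  Public transit, Neutral: 45×24/117 = 9.2308
  Public transit, Dissatisfied: 45×29/117 = 11.1538
Contributions (O − E)²/E:
  (39 − 39.3846)²/39.3846 = 0.0038
  (16 − 14.7692)²/14.7692 = 0.1026
  (17 − 17.8462)²/17.8462 = 0.0401
  (25 − 24.6154)²/24.6154 = 0.0060
  (8 − 9.2308)²/9.2308 = 0.1641
  (12 − 11.1538)²/11.1538 = 0.0642
χ² = 0.0038 + 0.1026 + 0.0401 + 0.0060 + 0.1641 + 0.0642 = 0.381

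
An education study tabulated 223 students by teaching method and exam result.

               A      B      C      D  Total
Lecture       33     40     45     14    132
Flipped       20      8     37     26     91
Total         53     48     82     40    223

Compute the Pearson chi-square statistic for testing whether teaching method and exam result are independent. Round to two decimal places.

Grand total N = 223.
Expected counts (row total × column total / N):
  Lecture, A: 132×53/223 = 31.372
  Lecture, B: 132×48/223 = 28.413
  Lecture, C: 132×82/223 = 48.538
  Lecture, D: 132×40/223 = 23.677
  Flipped, A: 91×53/223 = 21.628
  Flipped, B: 91×48/223 = 19.587
  Flipped, C: 91×82/223 = 33.462
  Flipped, D: 91×40/223 = 16.323
Contributions (O − E)²/E:
  (33 − 31.372)²/31.372 = 0.0845
  (40 − 28.413)²/28.413 = 4.7253
  (45 − 48.538)²/48.538 = 0.2579
  (14 − 23.677)²/23.677 = 3.9551
  (20 − 21.628)²/21.628 = 0.1225
  (8 − 19.587)²/19.587 = 6.8545
  (37 − 33.462)²/33.462 = 0.3741
  (26 − 16.323)²/16.323 = 5.7370
χ² = 0.0845 + 4.7253 + 0.2579 + 3.9551 + 0.1225 + 6.8545 + 0.3741 + 5.7370 = 22.11

22.11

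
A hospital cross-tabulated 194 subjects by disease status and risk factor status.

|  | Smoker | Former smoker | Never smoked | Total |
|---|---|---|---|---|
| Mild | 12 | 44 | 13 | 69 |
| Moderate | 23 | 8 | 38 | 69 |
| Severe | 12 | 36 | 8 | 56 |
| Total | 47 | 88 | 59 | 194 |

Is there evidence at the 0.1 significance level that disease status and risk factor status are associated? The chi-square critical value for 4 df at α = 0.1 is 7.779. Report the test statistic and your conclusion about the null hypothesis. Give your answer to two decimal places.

Grand total N = 194.
Expected counts (row total × column total / N):
  Mild, Smoker: 69×47/194 = 16.716
  Mild, Former smoker: 69×88/194 = 31.299
  Mild, Never smoked: 69×59/194 = 20.985
  Moderate, Smoker: 69×47/194 = 16.716
  Moderate, Former smoker: 69×88/194 = 31.299
  Moderate, Never smoked: 69×59/194 = 20.985
  Severe, Smoker: 56×47/194 = 13.567
  Severe, Former smoker: 56×88/194 = 25.402
  Severe, Never smoked: 56×59/194 = 17.031
Contributions (O − E)²/E:
  (12 − 16.716)²/16.716 = 1.3305
  (44 − 31.299)²/31.299 = 5.1540
  (13 − 20.985)²/20.985 = 3.0384
  (23 − 16.716)²/16.716 = 2.3623
  (8 − 31.299)²/31.299 = 17.3438
  (38 − 20.985)²/20.985 = 13.7961
  (12 − 13.567)²/13.567 = 0.1810
  (36 − 25.402)²/25.402 = 4.4216
  (8 − 17.031)²/17.031 = 4.7889
χ² = 1.3305 + 5.1540 + 3.0384 + 2.3623 + 17.3438 + 13.7961 + 0.1810 + 4.4216 + 4.7889 = 52.42
df = (3−1)(3−1) = 4. Since 52.42 > 7.779, reject the null hypothesis of independence at α = 0.1.

52.42; reject H₀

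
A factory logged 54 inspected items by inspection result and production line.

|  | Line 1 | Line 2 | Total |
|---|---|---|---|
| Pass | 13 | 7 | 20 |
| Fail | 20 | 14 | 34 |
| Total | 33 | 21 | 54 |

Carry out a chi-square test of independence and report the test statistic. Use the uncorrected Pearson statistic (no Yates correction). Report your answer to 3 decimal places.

Grand total N = 54.
Expected counts (row total × column total / N):
  Pass, Line 1: 20×33/54 = 12.2222
  Pass, Line 2: 20×21/54 = 7.7778
  Fail, Line 1: 34×33/54 = 20.7778
  Fail, Line 2: 34×21/54 = 13.2222
Contributions (O − E)²/E:
  (13 − 12.2222)²/12.2222 = 0.0495
  (7 − 7.7778)²/7.7778 = 0.0778
  (20 − 20.7778)²/20.7778 = 0.0291
  (14 − 13.2222)²/13.2222 = 0.0458
χ² = 0.0495 + 0.0778 + 0.0291 + 0.0458 = 0.202

0.202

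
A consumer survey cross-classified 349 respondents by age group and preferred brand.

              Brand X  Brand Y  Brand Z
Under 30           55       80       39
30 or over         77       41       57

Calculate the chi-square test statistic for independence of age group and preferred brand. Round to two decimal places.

Row totals: 174, 175. Column totals: 132, 121, 96. Grand total N = 349.
Expected counts (row total × column total / N):
  Under 30, Brand X: 174×132/349 = 65.811
  Under 30, Brand Y: 174×121/349 = 60.327
  Under 30, Brand Z: 174×96/349 = 47.862
  30 or over, Brand X: 175×132/349 = 66.189
  30 or over, Brand Y: 175×121/349 = 60.673
  30 or over, Brand Z: 175×96/349 = 48.138
Contributions (O − E)²/E:
  (55 − 65.811)²/65.811 = 1.7760
  (80 − 60.327)²/60.327 = 6.4155
  (39 − 47.862)²/47.862 = 1.6409
  (77 − 66.189)²/66.189 = 1.7658
  (41 − 60.673)²/60.673 = 6.3789
  (57 − 48.138)²/48.138 = 1.6315
χ² = 1.7760 + 6.4155 + 1.6409 + 1.7658 + 6.3789 + 1.6315 = 19.61

19.61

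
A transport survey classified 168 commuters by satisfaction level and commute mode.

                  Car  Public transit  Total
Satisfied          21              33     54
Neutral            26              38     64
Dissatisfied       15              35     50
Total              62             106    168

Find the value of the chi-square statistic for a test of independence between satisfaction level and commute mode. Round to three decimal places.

1.495

Grand total N = 168.
Expected counts (row total × column total / N):
  Satisfied, Car: 54×62/168 = 19.9286
  Satisfied, Public transit: 54×106/168 = 34.0714
  Neutral, Car: 64×62/168 = 23.6190
  Neutral, Public transit: 64×106/168 = 40.3810
  Dissatisfied, Car: 50×62/168 = 18.4524
  Dissatisfied, Public transit: 50×106/168 = 31.5476
Contributions (O − E)²/E:
  (21 − 19.9286)²/19.9286 = 0.0576
  (33 − 34.0714)²/34.0714 = 0.0337
  (26 − 23.6190)²/23.6190 = 0.2400
  (38 − 40.3810)²/40.3810 = 0.1404
  (15 − 18.4524)²/18.4524 = 0.6459
  (35 − 31.5476)²/31.5476 = 0.3778
χ² = 0.0576 + 0.0337 + 0.2400 + 0.1404 + 0.6459 + 0.3778 = 1.495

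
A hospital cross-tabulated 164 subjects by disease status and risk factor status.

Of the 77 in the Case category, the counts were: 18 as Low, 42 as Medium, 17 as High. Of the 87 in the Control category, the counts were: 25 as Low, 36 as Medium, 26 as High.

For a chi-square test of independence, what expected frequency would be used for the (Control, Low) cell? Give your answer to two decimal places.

Row total (Control) = 87; column total (Low) = 43; grand total N = 164.
Expected count = (row total × column total) / N = 87 × 43 / 164 = 22.81.

22.81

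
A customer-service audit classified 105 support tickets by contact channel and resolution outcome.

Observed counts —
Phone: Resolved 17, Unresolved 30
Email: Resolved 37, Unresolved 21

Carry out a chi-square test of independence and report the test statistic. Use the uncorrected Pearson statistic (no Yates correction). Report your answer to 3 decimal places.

Row totals: 47, 58. Column totals: 54, 51. Grand total N = 105.
Expected counts (row total × column total / N):
  Phone, Resolved: 47×54/105 = 24.1714
  Phone, Unresolved: 47×51/105 = 22.8286
  Email, Resolved: 58×54/105 = 29.8286
  Email, Unresolved: 58×51/105 = 28.1714
Contributions (O − E)²/E:
  (17 − 24.1714)²/24.1714 = 2.1277
  (30 − 22.8286)²/22.8286 = 2.2528
  (37 − 29.8286)²/29.8286 = 1.7241
  (21 − 28.1714)²/28.1714 = 1.8256
χ² = 2.1277 + 2.2528 + 1.7241 + 1.8256 = 7.930

7.930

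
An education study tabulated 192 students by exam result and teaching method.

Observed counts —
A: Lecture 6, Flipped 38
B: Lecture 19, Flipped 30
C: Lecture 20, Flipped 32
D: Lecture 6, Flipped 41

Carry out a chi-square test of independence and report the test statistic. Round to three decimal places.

15.876

Row totals: 44, 49, 52, 47. Column totals: 51, 141. Grand total N = 192.
Expected counts (row total × column total / N):
  A, Lecture: 44×51/192 = 11.6875
  A, Flipped: 44×141/192 = 32.3125
  B, Lecture: 49×51/192 = 13.0156
  B, Flipped: 49×141/192 = 35.9844
  C, Lecture: 52×51/192 = 13.8125
  C, Flipped: 52×141/192 = 38.1875
  D, Lecture: 47×51/192 = 12.4844
  D, Flipped: 47×141/192 = 34.5156
Contributions (O − E)²/E:
  (6 − 11.6875)²/11.6875 = 2.7677
  (38 − 32.3125)²/32.3125 = 1.0011
  (19 − 13.0156)²/13.0156 = 2.7515
  (30 − 35.9844)²/35.9844 = 0.9952
  (20 − 13.8125)²/13.8125 = 2.7718
  (32 − 38.1875)²/38.1875 = 1.0026
  (6 − 12.4844)²/12.4844 = 3.3680
  (41 − 34.5156)²/34.5156 = 1.2182
χ² = 2.7677 + 1.0011 + 2.7515 + 0.9952 + 2.7718 + 1.0026 + 3.3680 + 1.2182 = 15.876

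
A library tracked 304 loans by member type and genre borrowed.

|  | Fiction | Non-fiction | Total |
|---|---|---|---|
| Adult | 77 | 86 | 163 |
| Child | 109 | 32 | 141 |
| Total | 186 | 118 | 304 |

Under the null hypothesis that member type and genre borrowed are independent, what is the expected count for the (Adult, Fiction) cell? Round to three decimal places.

Row total (Adult) = 163; column total (Fiction) = 186; grand total N = 304.
Expected count = (row total × column total) / N = 163 × 186 / 304 = 99.730.

99.730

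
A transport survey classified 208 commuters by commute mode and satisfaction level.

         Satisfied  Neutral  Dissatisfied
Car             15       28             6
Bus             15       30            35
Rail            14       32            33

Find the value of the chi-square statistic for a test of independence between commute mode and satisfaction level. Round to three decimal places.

15.517

Row totals: 49, 80, 79. Column totals: 44, 90, 74. Grand total N = 208.
Expected counts (row total × column total / N):
  Car, Satisfied: 49×44/208 = 10.3654
  Car, Neutral: 49×90/208 = 21.2019
  Car, Dissatisfied: 49×74/208 = 17.4327
  Bus, Satisfied: 80×44/208 = 16.9231
  Bus, Neutral: 80×90/208 = 34.6154
  Bus, Dissatisfied: 80×74/208 = 28.4615
  Rail, Satisfied: 79×44/208 = 16.7115
  Rail, Neutral: 79×90/208 = 34.1827
  Rail, Dissatisfied: 79×74/208 = 28.1058
Contributions (O − E)²/E:
  (15 − 10.3654)²/10.3654 = 2.0722
  (28 − 21.2019)²/21.2019 = 2.1797
  (6 − 17.4327)²/17.4327 = 7.4978
  (15 − 16.9231)²/16.9231 = 0.2185
  (30 − 34.6154)²/34.6154 = 0.6154
  (35 − 28.4615)²/28.4615 = 1.5021
  (14 − 16.7115)²/16.7115 = 0.4400
  (32 − 34.1827)²/34.1827 = 0.1394
  (33 − 28.1058)²/28.1058 = 0.8523
χ² = 2.0722 + 2.1797 + 7.4978 + 0.2185 + 0.6154 + 1.5021 + 0.4400 + 0.1394 + 0.8523 = 15.517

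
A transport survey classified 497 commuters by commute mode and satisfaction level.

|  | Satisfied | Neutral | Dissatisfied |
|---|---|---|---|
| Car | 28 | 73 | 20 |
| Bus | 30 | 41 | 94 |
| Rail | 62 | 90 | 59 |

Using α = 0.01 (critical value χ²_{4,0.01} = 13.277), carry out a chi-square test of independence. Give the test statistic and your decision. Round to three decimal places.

Row totals: 121, 165, 211. Column totals: 120, 204, 173. Grand total N = 497.
Expected counts (row total × column total / N):
  Car, Satisfied: 121×120/497 = 29.2153
  Car, Neutral: 121×204/497 = 49.6660
  Car, Dissatisfied: 121×173/497 = 42.1187
  Bus, Satisfied: 165×120/497 = 39.8390
  Bus, Neutral: 165×204/497 = 67.7264
  Bus, Dissatisfied: 165×173/497 = 57.4346
  Rail, Satisfied: 211×120/497 = 50.9457
  Rail, Neutral: 211×204/497 = 86.6076
  Rail, Dissatisfied: 211×173/497 = 73.4467
Contributions (O − E)²/E:
  (28 − 29.2153)²/29.2153 = 0.0506
  (73 − 49.6660)²/49.6660 = 10.9627
  (20 − 42.1187)²/42.1187 = 11.6157
  (30 − 39.8390)²/39.8390 = 2.4299
  (41 − 67.7264)²/67.7264 = 10.5469
  (94 − 57.4346)²/57.4346 = 23.2791
  (62 − 50.9457)²/50.9457 = 2.3986
  (90 − 86.6076)²/86.6076 = 0.1329
  (59 − 73.4467)²/73.4467 = 2.8416
χ² = 0.0506 + 10.9627 + 11.6157 + 2.4299 + 10.5469 + 23.2791 + 2.3986 + 0.1329 + 2.8416 = 64.258
df = (3−1)(3−1) = 4. Since 64.258 > 13.277, reject the null hypothesis of independence at α = 0.01.

64.258; reject H₀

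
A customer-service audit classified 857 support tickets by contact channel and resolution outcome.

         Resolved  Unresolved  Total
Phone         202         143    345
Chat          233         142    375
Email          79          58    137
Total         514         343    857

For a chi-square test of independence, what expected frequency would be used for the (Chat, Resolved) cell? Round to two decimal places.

224.91

Row total (Chat) = 375; column total (Resolved) = 514; grand total N = 857.
Expected count = (row total × column total) / N = 375 × 514 / 857 = 224.91.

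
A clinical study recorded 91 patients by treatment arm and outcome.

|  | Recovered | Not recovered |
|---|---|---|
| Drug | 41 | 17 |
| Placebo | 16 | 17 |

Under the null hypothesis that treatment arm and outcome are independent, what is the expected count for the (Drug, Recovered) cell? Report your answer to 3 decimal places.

Row total (Drug) = 58; column total (Recovered) = 57; grand total N = 91.
Expected count = (row total × column total) / N = 58 × 57 / 91 = 36.330.

36.330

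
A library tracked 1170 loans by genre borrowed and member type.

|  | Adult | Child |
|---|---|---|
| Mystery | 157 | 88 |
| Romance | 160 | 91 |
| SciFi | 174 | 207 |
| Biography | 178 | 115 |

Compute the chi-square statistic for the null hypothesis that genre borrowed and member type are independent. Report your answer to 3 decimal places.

31.328

Row totals: 245, 251, 381, 293. Column totals: 669, 501. Grand total N = 1170.
Expected counts (row total × column total / N):
  Mystery, Adult: 245×669/1170 = 140.0897
  Mystery, Child: 245×501/1170 = 104.9103
  Romance, Adult: 251×669/1170 = 143.5205
  Romance, Child: 251×501/1170 = 107.4795
  SciFi, Adult: 381×669/1170 = 217.8538
  SciFi, Child: 381×501/1170 = 163.1462
  Biography, Adult: 293×669/1170 = 167.5359
  Biography, Child: 293×501/1170 = 125.4641
Contributions (O − E)²/E:
  (157 − 140.0897)²/140.0897 = 2.0413
  (88 − 104.9103)²/104.9103 = 2.7257
  (160 − 143.5205)²/143.5205 = 1.8922
  (91 − 107.4795)²/107.4795 = 2.5268
  (174 − 217.8538)²/217.8538 = 8.8277
  (207 − 163.1462)²/163.1462 = 11.7879
  (178 − 167.5359)²/167.5359 = 0.6536
  (115 − 125.4641)²/125.4641 = 0.8727
χ² = 2.0413 + 2.7257 + 1.8922 + 2.5268 + 8.8277 + 11.7879 + 0.6536 + 0.8727 = 31.328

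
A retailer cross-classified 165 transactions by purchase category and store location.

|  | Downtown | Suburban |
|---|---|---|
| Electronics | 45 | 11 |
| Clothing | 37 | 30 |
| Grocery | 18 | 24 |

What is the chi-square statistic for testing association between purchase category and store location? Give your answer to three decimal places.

15.505

Row totals: 56, 67, 42. Column totals: 100, 65. Grand total N = 165.
Expected counts (row total × column total / N):
  Electronics, Downtown: 56×100/165 = 33.9394
  Electronics, Suburban: 56×65/165 = 22.0606
  Clothing, Downtown: 67×100/165 = 40.6061
  Clothing, Suburban: 67×65/165 = 26.3939
  Grocery, Downtown: 42×100/165 = 25.4545
  Grocery, Suburban: 42×65/165 = 16.5455
Contributions (O − E)²/E:
  (45 − 33.9394)²/33.9394 = 3.6046
  (11 − 22.0606)²/22.0606 = 5.5455
  (37 − 40.6061)²/40.6061 = 0.3202
  (30 − 26.3939)²/26.3939 = 0.4927
  (18 − 25.4545)²/25.4545 = 2.1831
  (24 − 16.5455)²/16.5455 = 3.3586
χ² = 3.6046 + 5.5455 + 0.3202 + 0.4927 + 2.1831 + 3.3586 = 15.505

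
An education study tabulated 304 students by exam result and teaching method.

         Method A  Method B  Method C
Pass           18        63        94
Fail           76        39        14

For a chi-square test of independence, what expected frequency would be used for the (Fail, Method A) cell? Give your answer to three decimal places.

39.888

Row total (Fail) = 129; column total (Method A) = 94; grand total N = 304.
Expected count = (row total × column total) / N = 129 × 94 / 304 = 39.888.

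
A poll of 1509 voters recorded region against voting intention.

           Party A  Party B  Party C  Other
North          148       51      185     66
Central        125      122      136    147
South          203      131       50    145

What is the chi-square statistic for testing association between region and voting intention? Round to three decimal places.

165.543

Row totals: 450, 530, 529. Column totals: 476, 304, 371, 358. Grand total N = 1509.
Expected counts (row total × column total / N):
  North, Party A: 450×476/1509 = 141.9483
  North, Party B: 450×304/1509 = 90.6561
  North, Party C: 450×371/1509 = 110.6362
  North, Other: 450×358/1509 = 106.7594
  Central, Party A: 530×476/1509 = 167.1836
  Central, Party B: 530×304/1509 = 106.7727
  Central, Party C: 530×371/1509 = 130.3048
  Central, Other: 530×358/1509 = 125.7389
  South, Party A: 529×476/1509 = 166.8681
  South, Party B: 529×304/1509 = 106.5712
  South, Party C: 529×371/1509 = 130.0590
  South, Other: 529×358/1509 = 125.5017
Contributions (O − E)²/E:
  (148 − 141.9483)²/141.9483 = 0.2580
  (51 − 90.6561)²/90.6561 = 17.3469
  (185 − 110.6362)²/110.6362 = 49.9834
  (66 − 106.7594)²/106.7594 = 15.5614
  (125 − 167.1836)²/167.1836 = 10.6437
  (122 − 106.7727)²/106.7727 = 2.1716
  (136 − 130.3048)²/130.3048 = 0.2489
  (147 − 125.7389)²/125.7389 = 3.5950
  (203 − 166.8681)²/166.8681 = 7.8236
  (131 − 106.5712)²/106.5712 = 5.5997
  (50 − 130.0590)²/130.0590 = 49.2810
  (145 − 125.5017)²/125.5017 = 3.0293
χ² = 0.2580 + 17.3469 + 49.9834 + 15.5614 + 10.6437 + 2.1716 + 0.2489 + 3.5950 + 7.8236 + 5.5997 + 49.2810 + 3.0293 = 165.543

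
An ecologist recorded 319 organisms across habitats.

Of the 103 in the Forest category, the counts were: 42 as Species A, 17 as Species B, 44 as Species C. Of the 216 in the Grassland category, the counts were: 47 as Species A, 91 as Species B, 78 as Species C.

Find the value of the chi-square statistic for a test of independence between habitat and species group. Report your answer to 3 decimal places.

23.363

Row totals: 103, 216. Column totals: 89, 108, 122. Grand total N = 319.
Expected counts (row total × column total / N):
  Forest, Species A: 103×89/319 = 28.73668
  Forest, Species B: 103×108/319 = 34.87147
  Forest, Species C: 103×122/319 = 39.39185
  Grassland, Species A: 216×89/319 = 60.26332
  Grassland, Species B: 216×108/319 = 73.12853
  Grassland, Species C: 216×122/319 = 82.60815
Contributions (O − E)²/E:
  (42 − 28.73668)²/28.73668 = 6.1216
  (17 − 34.87147)²/34.87147 = 9.1590
  (44 − 39.39185)²/39.39185 = 0.5391
  (47 − 60.26332)²/60.26332 = 2.9191
  (91 − 73.12853)²/73.12853 = 4.3675
  (78 − 82.60815)²/82.60815 = 0.2571
χ² = 6.1216 + 9.1590 + 0.5391 + 2.9191 + 4.3675 + 0.2571 = 23.363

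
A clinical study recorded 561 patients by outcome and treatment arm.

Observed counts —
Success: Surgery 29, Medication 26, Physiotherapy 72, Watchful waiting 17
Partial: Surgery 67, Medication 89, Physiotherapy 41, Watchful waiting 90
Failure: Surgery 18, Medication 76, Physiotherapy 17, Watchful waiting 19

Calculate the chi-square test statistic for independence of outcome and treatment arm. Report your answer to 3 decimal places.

Row totals: 144, 287, 130. Column totals: 114, 191, 130, 126. Grand total N = 561.
Expected counts (row total × column total / N):
  Success, Surgery: 144×114/561 = 29.2620
  Success, Medication: 144×191/561 = 49.0267
  Success, Physiotherapy: 144×130/561 = 33.3690
  Success, Watchful waiting: 144×126/561 = 32.3422
  Partial, Surgery: 287×114/561 = 58.3209
  Partial, Medication: 287×191/561 = 97.7130
  Partial, Physiotherapy: 287×130/561 = 66.5062
  Partial, Watchful waiting: 287×126/561 = 64.4599
  Failure, Surgery: 130×114/561 = 26.4171
  Failure, Medication: 130×191/561 = 44.2602
  Failure, Physiotherapy: 130×130/561 = 30.1248
  Failure, Watchful waiting: 130×126/561 = 29.1979
Contributions (O − E)²/E:
  (29 − 29.2620)²/29.2620 = 0.0023
  (26 − 49.0267)²/49.0267 = 10.8151
  (72 − 33.3690)²/33.3690 = 44.7228
  (17 − 32.3422)²/32.3422 = 7.2779
  (67 − 58.3209)²/58.3209 = 1.2916
  (89 − 97.7130)²/97.7130 = 0.7769
  (41 − 66.5062)²/66.5062 = 9.7820
  (90 − 64.4599)²/64.4599 = 10.1194
  (18 − 26.4171)²/26.4171 = 2.6819
  (76 − 44.2602)²/44.2602 = 22.7612
  (17 − 30.1248)²/30.1248 = 5.7182
  (19 − 29.1979)²/29.1979 = 3.5618
χ² = 0.0023 + 10.8151 + 44.7228 + 7.2779 + 1.2916 + 0.7769 + 9.7820 + 10.1194 + 2.6819 + 22.7612 + 5.7182 + 3.5618 = 119.511

119.511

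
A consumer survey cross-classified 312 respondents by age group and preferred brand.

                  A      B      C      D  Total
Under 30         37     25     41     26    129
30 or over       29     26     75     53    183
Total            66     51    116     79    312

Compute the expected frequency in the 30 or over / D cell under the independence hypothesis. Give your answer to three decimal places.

Row total (30 or over) = 183; column total (D) = 79; grand total N = 312.
Expected count = (row total × column total) / N = 183 × 79 / 312 = 46.337.

46.337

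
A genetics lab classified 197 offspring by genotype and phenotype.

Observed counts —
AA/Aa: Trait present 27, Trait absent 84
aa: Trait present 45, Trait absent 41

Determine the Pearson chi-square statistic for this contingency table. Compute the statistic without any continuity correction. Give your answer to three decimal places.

Row totals: 111, 86. Column totals: 72, 125. Grand total N = 197.
Expected counts (row total × column total / N):
  AA/Aa, Trait present: 111×72/197 = 40.5685
  AA/Aa, Trait absent: 111×125/197 = 70.4315
  aa, Trait present: 86×72/197 = 31.4315
  aa, Trait absent: 86×125/197 = 54.5685
Contributions (O − E)²/E:
  (27 − 40.5685)²/40.5685 = 4.5381
  (84 − 70.4315)²/70.4315 = 2.6139
  (45 − 31.4315)²/31.4315 = 5.8573
  (41 − 54.5685)²/54.5685 = 3.3738
χ² = 4.5381 + 2.6139 + 5.8573 + 3.3738 = 16.383

16.383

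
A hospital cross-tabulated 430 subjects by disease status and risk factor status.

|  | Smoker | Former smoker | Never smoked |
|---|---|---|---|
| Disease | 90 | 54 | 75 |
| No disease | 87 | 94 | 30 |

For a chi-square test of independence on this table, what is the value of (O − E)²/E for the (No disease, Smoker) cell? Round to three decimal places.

0.000

Row total (No disease) = 211; column total (Smoker) = 177; N = 430.
Expected count E = 211 × 177 / 430 = 86.8535.
Contribution = (O − E)²/E = (87 − 86.8535)² / 86.8535 = 0.000.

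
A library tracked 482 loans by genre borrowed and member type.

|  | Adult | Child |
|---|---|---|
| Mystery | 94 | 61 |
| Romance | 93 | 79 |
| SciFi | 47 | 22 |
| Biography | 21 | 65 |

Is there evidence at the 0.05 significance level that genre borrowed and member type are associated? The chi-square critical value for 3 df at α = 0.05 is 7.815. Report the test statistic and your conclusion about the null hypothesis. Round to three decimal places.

Row totals: 155, 172, 69, 86. Column totals: 255, 227. Grand total N = 482.
Expected counts (row total × column total / N):
  Mystery, Adult: 155×255/482 = 82.00207
  Mystery, Child: 155×227/482 = 72.99793
  Romance, Adult: 172×255/482 = 90.99585
  Romance, Child: 172×227/482 = 81.00415
  SciFi, Adult: 69×255/482 = 36.50415
  SciFi, Child: 69×227/482 = 32.49585
  Biography, Adult: 86×255/482 = 45.49793
  Biography, Child: 86×227/482 = 40.50207
Contributions (O − E)²/E:
  (94 − 82.00207)²/82.00207 = 1.7554
  (61 − 72.99793)²/72.99793 = 1.9720
  (93 − 90.99585)²/90.99585 = 0.0441
  (79 − 81.00415)²/81.00415 = 0.0496
  (47 − 36.50415)²/36.50415 = 3.0178
  (22 − 32.49585)²/32.49585 = 3.3901
  (21 − 45.49793)²/45.49793 = 13.1907
  (65 − 40.50207)²/40.50207 = 14.8177
χ² = 1.7554 + 1.9720 + 0.0441 + 0.0496 + 3.0178 + 3.3901 + 13.1907 + 14.8177 = 38.237
df = (4−1)(2−1) = 3. Since 38.237 > 7.815, reject the null hypothesis of independence at α = 0.05.

38.237; reject H₀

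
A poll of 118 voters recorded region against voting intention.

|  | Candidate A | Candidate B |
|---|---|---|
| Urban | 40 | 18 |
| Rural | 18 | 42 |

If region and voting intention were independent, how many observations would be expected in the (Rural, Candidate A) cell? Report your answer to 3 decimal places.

Row total (Rural) = 60; column total (Candidate A) = 58; grand total N = 118.
Expected count = (row total × column total) / N = 60 × 58 / 118 = 29.492.

29.492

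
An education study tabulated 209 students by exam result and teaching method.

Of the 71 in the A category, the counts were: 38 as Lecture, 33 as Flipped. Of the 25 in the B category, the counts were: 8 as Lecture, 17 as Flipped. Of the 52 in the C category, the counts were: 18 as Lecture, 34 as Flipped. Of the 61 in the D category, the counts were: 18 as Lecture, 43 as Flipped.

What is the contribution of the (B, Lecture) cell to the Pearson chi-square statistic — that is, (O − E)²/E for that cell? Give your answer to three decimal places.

Row total (B) = 25; column total (Lecture) = 82; N = 209.
Expected count E = 25 × 82 / 209 = 9.8086.
Contribution = (O − E)²/E = (8 − 9.8086)² / 9.8086 = 0.333.

0.333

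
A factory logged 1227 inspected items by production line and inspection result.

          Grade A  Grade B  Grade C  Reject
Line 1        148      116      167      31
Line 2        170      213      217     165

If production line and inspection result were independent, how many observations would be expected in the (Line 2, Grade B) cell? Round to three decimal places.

205.122

Row total (Line 2) = 765; column total (Grade B) = 329; grand total N = 1227.
Expected count = (row total × column total) / N = 765 × 329 / 1227 = 205.122.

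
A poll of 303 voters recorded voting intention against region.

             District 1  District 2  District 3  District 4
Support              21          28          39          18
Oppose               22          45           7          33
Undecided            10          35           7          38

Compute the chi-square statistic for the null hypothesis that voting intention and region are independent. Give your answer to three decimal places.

52.473

Row totals: 106, 107, 90. Column totals: 53, 108, 53, 89. Grand total N = 303.
Expected counts (row total × column total / N):
  Support, District 1: 106×53/303 = 18.54125
  Support, District 2: 106×108/303 = 37.78218
  Support, District 3: 106×53/303 = 18.54125
  Support, District 4: 106×89/303 = 31.13531
  Oppose, District 1: 107×53/303 = 18.71617
  Oppose, District 2: 107×108/303 = 38.13861
  Oppose, District 3: 107×53/303 = 18.71617
  Oppose, District 4: 107×89/303 = 31.42904
  Undecided, District 1: 90×53/303 = 15.74257
  Undecided, District 2: 90×108/303 = 32.07921
  Undecided, District 3: 90×53/303 = 15.74257
  Undecided, District 4: 90×89/303 = 26.43564
Contributions (O − E)²/E:
  (21 − 18.54125)²/18.54125 = 0.3261
  (28 − 37.78218)²/37.78218 = 2.5327
  (39 − 18.54125)²/18.54125 = 22.5746
  (18 − 31.13531)²/31.13531 = 5.5415
  (22 − 18.71617)²/18.71617 = 0.5762
  (45 − 38.13861)²/38.13861 = 1.2344
  (7 − 18.71617)²/18.71617 = 7.3342
  (33 − 31.42904)²/31.42904 = 0.0785
  (10 − 15.74257)²/15.74257 = 2.0948
  (35 − 32.07921)²/32.07921 = 0.2659
  (7 − 15.74257)²/15.74257 = 4.8551
  (38 − 26.43564)²/26.43564 = 5.0589
χ² = 0.3261 + 2.5327 + 22.5746 + 5.5415 + 0.5762 + 1.2344 + 7.3342 + 0.0785 + 2.0948 + 0.2659 + 4.8551 + 5.0589 = 52.473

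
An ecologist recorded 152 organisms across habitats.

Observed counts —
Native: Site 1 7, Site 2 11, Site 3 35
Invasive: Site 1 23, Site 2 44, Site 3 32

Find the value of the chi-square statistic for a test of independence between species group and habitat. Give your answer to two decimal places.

16.01

Row totals: 53, 99. Column totals: 30, 55, 67. Grand total N = 152.
Expected counts (row total × column total / N):
  Native, Site 1: 53×30/152 = 10.4605
  Native, Site 2: 53×55/152 = 19.1776
  Native, Site 3: 53×67/152 = 23.3618
  Invasive, Site 1: 99×30/152 = 19.5395
  Invasive, Site 2: 99×55/152 = 35.8224
  Invasive, Site 3: 99×67/152 = 43.6382
Contributions (O − E)²/E:
  (7 − 10.4605)²/10.4605 = 1.1448
  (11 − 19.1776)²/19.1776 = 3.4870
  (35 − 23.3618)²/23.3618 = 5.7978
  (23 − 19.5395)²/19.5395 = 0.6129
  (44 − 35.8224)²/35.8224 = 1.8668
  (32 − 43.6382)²/43.6382 = 3.1039
χ² = 1.1448 + 3.4870 + 5.7978 + 0.6129 + 1.8668 + 3.1039 = 16.01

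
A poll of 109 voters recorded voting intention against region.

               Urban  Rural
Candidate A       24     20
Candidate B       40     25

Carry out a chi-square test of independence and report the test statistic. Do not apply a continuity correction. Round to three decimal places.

0.529

Row totals: 44, 65. Column totals: 64, 45. Grand total N = 109.
Expected counts (row total × column total / N):
  Candidate A, Urban: 44×64/109 = 25.8349
  Candidate A, Rural: 44×45/109 = 18.1651
  Candidate B, Urban: 65×64/109 = 38.1651
  Candidate B, Rural: 65×45/109 = 26.8349
Contributions (O − E)²/E:
  (24 − 25.8349)²/25.8349 = 0.1303
  (20 − 18.1651)²/18.1651 = 0.1853
  (40 − 38.1651)²/38.1651 = 0.0882
  (25 − 26.8349)²/26.8349 = 0.1255
χ² = 0.1303 + 0.1853 + 0.0882 + 0.1255 = 0.529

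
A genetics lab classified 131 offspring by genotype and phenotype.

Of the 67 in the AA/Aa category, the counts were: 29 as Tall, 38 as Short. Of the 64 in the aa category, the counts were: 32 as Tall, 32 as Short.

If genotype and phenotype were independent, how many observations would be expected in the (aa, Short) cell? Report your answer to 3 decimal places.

Row total (aa) = 64; column total (Short) = 70; grand total N = 131.
Expected count = (row total × column total) / N = 64 × 70 / 131 = 34.198.

34.198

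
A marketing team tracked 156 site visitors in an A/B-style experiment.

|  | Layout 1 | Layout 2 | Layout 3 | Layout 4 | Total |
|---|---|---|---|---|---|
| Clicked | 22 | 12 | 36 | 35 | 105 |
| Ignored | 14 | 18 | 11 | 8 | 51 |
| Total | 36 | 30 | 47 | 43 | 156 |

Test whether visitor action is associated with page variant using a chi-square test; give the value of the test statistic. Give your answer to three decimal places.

16.516

Grand total N = 156.
Expected counts (row total × column total / N):
  Clicked, Layout 1: 105×36/156 = 24.2308
  Clicked, Layout 2: 105×30/156 = 20.1923
  Clicked, Layout 3: 105×47/156 = 31.6346
  Clicked, Layout 4: 105×43/156 = 28.9423
  Ignored, Layout 1: 51×36/156 = 11.7692
  Ignored, Layout 2: 51×30/156 = 9.8077
  Ignored, Layout 3: 51×47/156 = 15.3654
  Ignored, Layout 4: 51×43/156 = 14.0577
Contributions (O − E)²/E:
  (22 − 24.2308)²/24.2308 = 0.2054
  (12 − 20.1923)²/20.1923 = 3.3237
  (36 − 31.6346)²/31.6346 = 0.6024
  (35 − 28.9423)²/28.9423 = 1.2679
  (14 − 11.7692)²/11.7692 = 0.4228
  (18 − 9.8077)²/9.8077 = 6.8430
  (11 − 15.3654)²/15.3654 = 1.2402
  (8 − 14.0577)²/14.0577 = 2.6104
χ² = 0.2054 + 3.3237 + 0.6024 + 1.2679 + 0.4228 + 6.8430 + 1.2402 + 2.6104 = 16.516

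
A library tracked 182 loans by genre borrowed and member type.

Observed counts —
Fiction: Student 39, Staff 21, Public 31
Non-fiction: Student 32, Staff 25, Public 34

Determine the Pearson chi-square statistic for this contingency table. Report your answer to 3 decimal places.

1.176

Row totals: 91, 91. Column totals: 71, 46, 65. Grand total N = 182.
Expected counts (row total × column total / N):
  Fiction, Student: 91×71/182 = 35.5000
  Fiction, Staff: 91×46/182 = 23.0000
  Fiction, Public: 91×65/182 = 32.5000
  Non-fiction, Student: 91×71/182 = 35.5000
  Non-fiction, Staff: 91×46/182 = 23.0000
  Non-fiction, Public: 91×65/182 = 32.5000
Contributions (O − E)²/E:
  (39 − 35.5000)²/35.5000 = 0.3451
  (21 − 23.0000)²/23.0000 = 0.1739
  (31 − 32.5000)²/32.5000 = 0.0692
  (32 − 35.5000)²/35.5000 = 0.3451
  (25 − 23.0000)²/23.0000 = 0.1739
  (34 − 32.5000)²/32.5000 = 0.0692
χ² = 0.3451 + 0.1739 + 0.0692 + 0.3451 + 0.1739 + 0.0692 = 1.176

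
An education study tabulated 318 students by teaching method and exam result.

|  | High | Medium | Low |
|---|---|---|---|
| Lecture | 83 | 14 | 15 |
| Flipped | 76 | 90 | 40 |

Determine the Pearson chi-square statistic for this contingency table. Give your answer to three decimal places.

Row totals: 112, 206. Column totals: 159, 104, 55. Grand total N = 318.
Expected counts (row total × column total / N):
  Lecture, High: 112×159/318 = 56.0000
  Lecture, Medium: 112×104/318 = 36.6289
  Lecture, Low: 112×55/318 = 19.3711
  Flipped, High: 206×159/318 = 103.0000
  Flipped, Medium: 206×104/318 = 67.3711
  Flipped, Low: 206×55/318 = 35.6289
Contributions (O − E)²/E:
  (83 − 56.0000)²/56.0000 = 13.0179
  (14 − 36.6289)²/36.6289 = 13.9799
  (15 − 19.3711)²/19.3711 = 0.9863
  (76 − 103.0000)²/103.0000 = 7.0777
  (90 − 67.3711)²/67.3711 = 7.6007
  (40 − 35.6289)²/35.6289 = 0.5363
χ² = 13.0179 + 13.9799 + 0.9863 + 7.0777 + 7.6007 + 0.5363 = 43.199

43.199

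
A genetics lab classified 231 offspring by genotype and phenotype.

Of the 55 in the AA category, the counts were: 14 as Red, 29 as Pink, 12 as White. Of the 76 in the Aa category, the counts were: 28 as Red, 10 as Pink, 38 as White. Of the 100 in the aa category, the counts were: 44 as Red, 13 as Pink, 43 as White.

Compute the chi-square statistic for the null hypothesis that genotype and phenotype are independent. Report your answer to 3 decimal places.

Row totals: 55, 76, 100. Column totals: 86, 52, 93. Grand total N = 231.
Expected counts (row total × column total / N):
  AA, Red: 55×86/231 = 20.4762
  AA, Pink: 55×52/231 = 12.3810
  AA, White: 55×93/231 = 22.1429
  Aa, Red: 76×86/231 = 28.2944
  Aa, Pink: 76×52/231 = 17.1082
  Aa, White: 76×93/231 = 30.5974
  aa, Red: 100×86/231 = 37.2294
  aa, Pink: 100×52/231 = 22.5108
  aa, White: 100×93/231 = 40.2597
Contributions (O − E)²/E:
  (14 − 20.4762)²/20.4762 = 2.0483
  (29 − 12.3810)²/12.3810 = 22.3077
  (12 − 22.1429)²/22.1429 = 4.6461
  (28 − 28.2944)²/28.2944 = 0.0031
  (10 − 17.1082)²/17.1082 = 2.9534
  (38 − 30.5974)²/30.5974 = 1.7910
  (44 − 37.2294)²/37.2294 = 1.2313
  (13 − 22.5108)²/22.5108 = 4.0183
  (43 − 40.2597)²/40.2597 = 0.1865
χ² = 2.0483 + 22.3077 + 4.6461 + 0.0031 + 2.9534 + 1.7910 + 1.2313 + 4.0183 + 0.1865 = 39.186

39.186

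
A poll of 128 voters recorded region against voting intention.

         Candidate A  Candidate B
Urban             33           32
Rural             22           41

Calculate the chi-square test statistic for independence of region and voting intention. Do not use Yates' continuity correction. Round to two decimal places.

Row totals: 65, 63. Column totals: 55, 73. Grand total N = 128.
Expected counts (row total × column total / N):
  Urban, Candidate A: 65×55/128 = 27.930
  Urban, Candidate B: 65×73/128 = 37.070
  Rural, Candidate A: 63×55/128 = 27.070
  Rural, Candidate B: 63×73/128 = 35.930
Contributions (O − E)²/E:
  (33 − 27.930)²/27.930 = 0.9203
  (32 − 37.070)²/37.070 = 0.6934
  (22 − 27.070)²/27.070 = 0.9496
  (41 − 35.930)²/35.930 = 0.7154
χ² = 0.9203 + 0.6934 + 0.9496 + 0.7154 = 3.28

3.28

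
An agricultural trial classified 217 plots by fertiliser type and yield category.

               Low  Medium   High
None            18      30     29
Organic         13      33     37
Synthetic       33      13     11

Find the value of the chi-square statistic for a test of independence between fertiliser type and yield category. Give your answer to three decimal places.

31.497

Row totals: 77, 83, 57. Column totals: 64, 76, 77. Grand total N = 217.
Expected counts (row total × column total / N):
  None, Low: 77×64/217 = 22.7097
  None, Medium: 77×76/217 = 26.9677
  None, High: 77×77/217 = 27.3226
  Organic, Low: 83×64/217 = 24.4793
  Organic, Medium: 83×76/217 = 29.0691
  Organic, High: 83×77/217 = 29.4516
  Synthetic, Low: 57×64/217 = 16.8111
  Synthetic, Medium: 57×76/217 = 19.9631
  Synthetic, High: 57×77/217 = 20.2258
Contributions (O − E)²/E:
  (18 − 22.7097)²/22.7097 = 0.9767
  (30 − 26.9677)²/26.9677 = 0.3410
  (29 − 27.3226)²/27.3226 = 0.1030
  (13 − 24.4793)²/24.4793 = 5.3831
  (33 − 29.0691)²/29.0691 = 0.5316
  (37 − 29.4516)²/29.4516 = 1.9346
  (33 − 16.8111)²/16.8111 = 15.5897
  (13 − 19.9631)²/19.9631 = 2.4287
  (11 − 20.2258)²/20.2258 = 4.2083
χ² = 0.9767 + 0.3410 + 0.1030 + 5.3831 + 0.5316 + 1.9346 + 15.5897 + 2.4287 + 4.2083 = 31.497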